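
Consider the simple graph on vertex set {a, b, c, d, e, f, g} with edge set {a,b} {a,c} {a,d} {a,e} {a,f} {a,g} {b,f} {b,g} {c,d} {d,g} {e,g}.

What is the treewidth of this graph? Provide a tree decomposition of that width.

Every bag has size at most 3, so the width is 3 − 1 = 2 and tw(G) ≤ 2. For the lower bound, the 3 vertices {a, d, g} are pairwise adjacent, and any tree decomposition puts a clique entirely inside one bag — forcing width ≥ 2. Hence tw(G) = 2 exactly.

Treewidth 2.
One optimal decomposition is:
Bags: B1 = {a, b, g}  B2 = {a, e, g}  B3 = {a, d, g}  B4 = {a, b, f}  B5 = {a, c, d}
Tree: B1–B2, B2–B3, B1–B4, B3–B5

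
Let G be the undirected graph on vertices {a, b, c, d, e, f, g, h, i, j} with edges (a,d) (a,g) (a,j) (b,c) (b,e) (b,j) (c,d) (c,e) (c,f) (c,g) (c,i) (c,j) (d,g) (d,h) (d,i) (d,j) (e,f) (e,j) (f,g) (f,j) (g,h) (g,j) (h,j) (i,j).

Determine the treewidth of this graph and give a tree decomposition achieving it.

Each bag holds 4 vertices, so the decomposition has width 3, which upper-bounds the treewidth. For the lower bound, the 4 vertices {d, g, h, j} are pairwise adjacent, and any tree decomposition puts a clique entirely inside one bag — forcing width ≥ 3. Combining the bounds, tw(G) = 3.

Treewidth 3.
One such decomposition:
Bags: B1 = {c, e, f, j}  B2 = {c, f, g, j}  B3 = {c, d, g, j}  B4 = {c, d, i, j}  B5 = {b, c, e, j}  B6 = {a, d, g, j}  B7 = {d, g, h, j}
Tree: B1–B2, B2–B3, B3–B4, B1–B5, B3–B6, B3–B7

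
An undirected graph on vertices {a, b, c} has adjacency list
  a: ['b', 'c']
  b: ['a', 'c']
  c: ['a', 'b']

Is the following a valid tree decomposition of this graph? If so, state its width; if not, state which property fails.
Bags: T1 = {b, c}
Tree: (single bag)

A tree decomposition must satisfy three properties: every vertex lies in some bag; for every edge, both endpoints lie together in some bag; and for every vertex, the bags containing it form a connected subtree. Here vertex a appears in no bag, so the decomposition is invalid.

No — vertex a appears in no bag.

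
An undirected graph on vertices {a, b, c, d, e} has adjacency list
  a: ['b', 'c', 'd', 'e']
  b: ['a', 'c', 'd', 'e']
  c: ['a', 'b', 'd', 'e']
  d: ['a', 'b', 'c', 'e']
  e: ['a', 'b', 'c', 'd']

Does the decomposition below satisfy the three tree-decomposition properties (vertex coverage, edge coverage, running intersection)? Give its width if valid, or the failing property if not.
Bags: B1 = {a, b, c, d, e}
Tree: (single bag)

Every vertex of G appears in some bag (union = {a, b, c, d, e}); every edge is covered by a bag; and for each vertex v the set of bags containing v is connected in the bag tree. The decomposition is therefore valid. The largest bag has 5 vertices, so the width is 4.

Yes; width 4.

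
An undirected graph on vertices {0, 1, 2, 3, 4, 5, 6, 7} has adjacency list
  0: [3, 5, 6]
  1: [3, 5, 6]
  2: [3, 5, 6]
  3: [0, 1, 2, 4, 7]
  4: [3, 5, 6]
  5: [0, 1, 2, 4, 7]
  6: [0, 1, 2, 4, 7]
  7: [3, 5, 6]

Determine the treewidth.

3

A width-3 tree decomposition is:
Bags: B1 = {3, 4, 5, 6}  B2 = {3, 5, 6, 7}  B3 = {1, 3, 5, 6}  B4 = {2, 3, 5, 6}  B5 = {0, 3, 5, 6}
Tree: B1–B2, B2–B3, B3–B4, B4–B5
Every bag has size at most 4, so the width is 4 − 1 = 3 and tw(G) ≤ 3. For the lower bound: the 4 vertex sets {3,4}, {5,7}, {6}, {1} are disjoint, each induces a connected subgraph, and every pair is joined by at least one edge of G. Contracting each set to a single vertex therefore yields K_{4} as a minor, and since treewidth is minor-monotone, tw(G) ≥ tw(K_{4}) = 3. Combining the bounds, tw(G) = 3.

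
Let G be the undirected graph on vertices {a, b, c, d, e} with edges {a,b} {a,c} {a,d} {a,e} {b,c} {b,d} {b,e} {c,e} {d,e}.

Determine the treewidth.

3

A width-3 tree decomposition is:
Bags: B1 = {a, b, c, e}  B2 = {a, b, d, e}
Tree: B1–B2
Each bag holds 4 vertices, so the decomposition has width 3, which upper-bounds the treewidth. Conversely, {a, b, d, e} is a clique of size 4, and the vertices of any clique must share a bag in every tree decomposition; so some bag has ≥ 4 vertices and tw(G) ≥ 3. Combining the bounds, tw(G) = 3.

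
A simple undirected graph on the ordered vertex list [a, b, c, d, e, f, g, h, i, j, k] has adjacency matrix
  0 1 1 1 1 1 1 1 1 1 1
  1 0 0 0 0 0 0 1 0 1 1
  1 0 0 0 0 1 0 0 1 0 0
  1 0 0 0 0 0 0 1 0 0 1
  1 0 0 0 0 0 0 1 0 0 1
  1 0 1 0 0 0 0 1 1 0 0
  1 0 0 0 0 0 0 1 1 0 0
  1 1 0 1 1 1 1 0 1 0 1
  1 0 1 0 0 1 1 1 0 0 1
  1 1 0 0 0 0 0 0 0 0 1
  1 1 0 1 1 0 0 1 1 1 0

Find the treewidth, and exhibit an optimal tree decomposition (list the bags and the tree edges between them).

Every bag has size at most 4, so the width is 4 − 1 = 3 and tw(G) ≤ 3. On the other hand G contains the 4-clique {a, b, j, k}. A clique must lie in a single bag of any decomposition, so no decomposition can have width below 3. Therefore the treewidth is 3.

Treewidth 3.
One optimal decomposition is:
Bags: B1 = {a, h, i, k}  B2 = {a, f, h, i}  B3 = {a, c, f, i}  B4 = {a, b, h, k}  B5 = {a, g, h, i}  B6 = {a, e, h, k}  B7 = {a, b, j, k}  B8 = {a, d, h, k}
Tree: B1–B2, B2–B3, B1–B4, B1–B5, B4–B6, B4–B7, B1–B8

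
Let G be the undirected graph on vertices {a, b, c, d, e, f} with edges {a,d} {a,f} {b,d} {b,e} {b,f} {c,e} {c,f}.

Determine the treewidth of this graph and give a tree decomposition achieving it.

Treewidth 2.
One optimal decomposition is:
Bags: B1 = {c, e, f}  B2 = {b, e, f}  B3 = {a, b, f}  B4 = {a, b, d}
Tree: B1–B2, B2–B3, B3–B4

Each bag holds 3 vertices, so the decomposition has width 2, which upper-bounds the treewidth. The edges c–e–b–f–c form a cycle, so G is not a tree and its treewidth is at least 2. Combining the bounds, tw(G) = 2.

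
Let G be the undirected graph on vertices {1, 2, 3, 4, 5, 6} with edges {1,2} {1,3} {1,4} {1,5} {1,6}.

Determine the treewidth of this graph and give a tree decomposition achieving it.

Treewidth 1.
One such decomposition:
Bags: B1 = {1, 4}  B2 = {1, 6}  B3 = {1, 5}  B4 = {1, 3}  B5 = {1, 2}
Tree: B1–B2, B1–B3, B1–B4, B3–B5

Every bag has size at most 2, so the width is 2 − 1 = 1 and tw(G) ≤ 1. Any graph with an edge has treewidth ≥ 1, and G has the edge 1–4. Therefore the treewidth is 1.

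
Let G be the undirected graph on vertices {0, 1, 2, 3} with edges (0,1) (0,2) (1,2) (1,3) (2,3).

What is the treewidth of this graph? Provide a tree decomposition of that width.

Every bag has size at most 3, so the width is 3 − 1 = 2 and tw(G) ≤ 2. For the lower bound, the 3 vertices {0, 1, 2} are pairwise adjacent, and any tree decomposition puts a clique entirely inside one bag — forcing width ≥ 2. Combining the bounds, tw(G) = 2.

Treewidth 2.
Bags: B1 = {1, 2, 3}  B2 = {0, 1, 2}
Tree: B1–B2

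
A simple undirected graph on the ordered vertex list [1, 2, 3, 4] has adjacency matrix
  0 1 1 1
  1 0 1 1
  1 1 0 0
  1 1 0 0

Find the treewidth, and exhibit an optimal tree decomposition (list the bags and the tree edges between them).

Every bag has size at most 3, so the width is 3 − 1 = 2 and tw(G) ≤ 2. On the other hand G contains the 3-clique {1, 2, 3}. A clique must lie in a single bag of any decomposition, so no decomposition can have width below 2. The upper and lower bounds meet at 2, so that is the treewidth.

Treewidth 2.
Bags: B1 = {1, 2, 3}  B2 = {1, 2, 4}
Tree: B1–B2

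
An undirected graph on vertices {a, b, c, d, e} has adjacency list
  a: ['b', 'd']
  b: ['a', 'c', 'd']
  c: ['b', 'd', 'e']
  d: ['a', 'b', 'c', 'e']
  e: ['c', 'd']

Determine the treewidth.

2

A width-2 tree decomposition is:
Bags: B1 = {b, c, d}  B2 = {a, b, d}  B3 = {c, d, e}
Tree: B1–B2, B1–B3
The largest bag has 3 vertices, giving width 2; this decomposition certifies tw(G) ≤ 2. For the lower bound, the 3 vertices {c, d, e} are pairwise adjacent, and any tree decomposition puts a clique entirely inside one bag — forcing width ≥ 2. Combining the bounds, tw(G) = 2.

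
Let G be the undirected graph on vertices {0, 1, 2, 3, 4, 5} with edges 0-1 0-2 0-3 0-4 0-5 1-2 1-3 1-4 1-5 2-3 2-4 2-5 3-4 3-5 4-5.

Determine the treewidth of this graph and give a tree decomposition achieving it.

Treewidth 5.
One such decomposition:
Bags: B1 = {0, 1, 2, 3, 4, 5}
Tree: (single bag)

A single bag containing all 6 vertices is trivially a valid decomposition of width 5. Conversely, {0, 1, 2, 3, 4, 5} is a clique of size 6, and the vertices of any clique must share a bag in every tree decomposition; so some bag has ≥ 6 vertices and tw(G) ≥ 5. Combining the bounds, tw(G) = 5.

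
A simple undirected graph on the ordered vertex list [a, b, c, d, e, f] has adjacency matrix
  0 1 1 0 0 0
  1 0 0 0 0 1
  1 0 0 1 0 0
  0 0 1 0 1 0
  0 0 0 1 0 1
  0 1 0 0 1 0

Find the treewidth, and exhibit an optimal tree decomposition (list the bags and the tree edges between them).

Every bag has size at most 3, so the width is 3 − 1 = 2 and tw(G) ≤ 2. For the lower bound, G contains the cycle b–a–c–d–e–f–b, so G is not a forest; only forests have treewidth ≤ 1, hence tw(G) ≥ 2. The upper and lower bounds meet at 2, so that is the treewidth.

Treewidth 2.
One such decomposition:
Bags: B1 = {a, b, c}  B2 = {b, c, d}  B3 = {b, d, e}  B4 = {b, e, f}
Tree: B1–B2, B2–B3, B3–B4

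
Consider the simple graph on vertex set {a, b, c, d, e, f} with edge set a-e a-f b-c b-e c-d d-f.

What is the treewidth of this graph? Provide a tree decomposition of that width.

Treewidth 2.
One such decomposition:
Bags: B1 = {c, d, f}  B2 = {b, c, f}  B3 = {b, e, f}  B4 = {a, e, f}
Tree: B1–B2, B2–B3, B3–B4

Each bag holds 3 vertices, so the decomposition has width 2, which upper-bounds the treewidth. Since f–d–c–b–e–a–f is a cycle in G, G is not acyclic. Forests are exactly the graphs of treewidth ≤ 1, so tw(G) ≥ 2. Combining the bounds, tw(G) = 2.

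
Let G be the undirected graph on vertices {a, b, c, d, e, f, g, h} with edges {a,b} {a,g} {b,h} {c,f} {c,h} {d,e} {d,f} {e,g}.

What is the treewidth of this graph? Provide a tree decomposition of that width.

The largest bag has 3 vertices, giving width 2; this decomposition certifies tw(G) ≤ 2. Since f–c–h–b–a–g–e–d–f is a cycle in G, G is not acyclic. Forests are exactly the graphs of treewidth ≤ 1, so tw(G) ≥ 2. Therefore the treewidth is 2.

Treewidth 2.
One optimal decomposition is:
Bags: B1 = {c, f, h}  B2 = {b, f, h}  B3 = {a, b, f}  B4 = {a, f, g}  B5 = {e, f, g}  B6 = {d, e, f}
Tree: B1–B2, B2–B3, B3–B4, B4–B5, B5–B6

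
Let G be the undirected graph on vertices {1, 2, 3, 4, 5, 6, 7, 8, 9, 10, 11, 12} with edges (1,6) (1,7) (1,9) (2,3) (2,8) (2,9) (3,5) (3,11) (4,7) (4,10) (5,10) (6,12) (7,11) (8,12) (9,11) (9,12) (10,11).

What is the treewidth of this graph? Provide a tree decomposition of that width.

Each bag holds 4 vertices, so the decomposition has width 3, which upper-bounds the treewidth. For the lower bound: the 4 vertex sets {4,5,10}, {7}, {11}, {1,2,3,9} are disjoint, each induces a connected subgraph, and every pair is joined by at least one edge of G. Contracting each set to a single vertex therefore yields K_{4} as a minor, and since treewidth is minor-monotone, tw(G) ≥ tw(K_{4}) = 3. The upper and lower bounds meet at 3, so that is the treewidth.

Treewidth 3.
One such decomposition:
Bags: B1 = {4, 5, 7, 10}  B2 = {5, 7, 10, 11}  B3 = {3, 5, 7, 11}  B4 = {1, 3, 7, 11}  B5 = {1, 3, 9, 11}  B6 = {1, 2, 3, 9}  B7 = {1, 2, 6, 9}  B8 = {2, 6, 9, 12}  B9 = {2, 6, 8, 12}
Tree: B1–B2, B2–B3, B3–B4, B4–B5, B5–B6, B6–B7, B7–B8, B8–B9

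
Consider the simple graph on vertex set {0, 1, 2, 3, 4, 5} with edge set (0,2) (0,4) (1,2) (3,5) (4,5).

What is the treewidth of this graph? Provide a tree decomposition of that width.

The largest bag has 2 vertices, giving width 1; this decomposition certifies tw(G) ≤ 1. Since G has at least one edge (e.g. 1–2), it is not an edgeless graph, so tw(G) ≥ 1. Combining the bounds, tw(G) = 1.

Treewidth 1.
Bags: B1 = {1, 2}  B2 = {0, 2}  B3 = {0, 4}  B4 = {4, 5}  B5 = {3, 5}
Tree: B1–B2, B2–B3, B3–B4, B4–B5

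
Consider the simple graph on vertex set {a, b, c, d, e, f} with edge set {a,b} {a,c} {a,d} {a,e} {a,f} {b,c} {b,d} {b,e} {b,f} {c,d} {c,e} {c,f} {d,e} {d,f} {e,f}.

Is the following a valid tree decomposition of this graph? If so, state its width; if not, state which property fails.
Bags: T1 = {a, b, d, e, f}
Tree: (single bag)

A tree decomposition must satisfy three properties: every vertex lies in some bag; for every edge, both endpoints lie together in some bag; and for every vertex, the bags containing it form a connected subtree. Here vertex c appears in no bag, so the decomposition is invalid.

No — vertex c appears in no bag.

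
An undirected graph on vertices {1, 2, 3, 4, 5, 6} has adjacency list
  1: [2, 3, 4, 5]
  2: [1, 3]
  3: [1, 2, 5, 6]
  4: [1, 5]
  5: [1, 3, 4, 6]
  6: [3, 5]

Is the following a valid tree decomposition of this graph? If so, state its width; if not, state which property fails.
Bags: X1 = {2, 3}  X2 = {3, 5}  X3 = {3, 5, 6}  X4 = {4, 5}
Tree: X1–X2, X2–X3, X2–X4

A tree decomposition must satisfy three properties: every vertex lies in some bag; for every edge, both endpoints lie together in some bag; and for every vertex, the bags containing it form a connected subtree. Here vertex 1 appears in no bag, so the decomposition is invalid.

No — vertex 1 appears in no bag.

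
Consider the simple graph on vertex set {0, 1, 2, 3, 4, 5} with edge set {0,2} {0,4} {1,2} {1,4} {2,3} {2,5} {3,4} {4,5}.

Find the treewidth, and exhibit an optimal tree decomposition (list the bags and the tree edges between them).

Treewidth 2.
One such decomposition:
Bags: B1 = {0, 2, 4}  B2 = {2, 4, 5}  B3 = {2, 3, 4}  B4 = {1, 2, 4}
Tree: B1–B2, B2–B3, B3–B4

Every bag has size at most 3, so the width is 3 − 1 = 2 and tw(G) ≤ 2. For the lower bound, G contains the cycle 0–4–5–2–0, so G is not a forest; only forests have treewidth ≤ 1, hence tw(G) ≥ 2. The upper and lower bounds meet at 2, so that is the treewidth.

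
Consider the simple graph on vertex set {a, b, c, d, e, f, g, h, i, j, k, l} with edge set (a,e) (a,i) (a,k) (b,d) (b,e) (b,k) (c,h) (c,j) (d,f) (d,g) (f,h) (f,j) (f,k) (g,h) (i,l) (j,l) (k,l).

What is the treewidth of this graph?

3

A width-3 tree decomposition is:
Bags: B1 = {c, g, h, j}  B2 = {f, g, h, j}  B3 = {d, f, g, j}  B4 = {d, f, j, l}  B5 = {d, f, k, l}  B6 = {b, d, k, l}  B7 = {b, i, k, l}  B8 = {a, b, i, k}  B9 = {a, b, e, i}
Tree: B1–B2, B2–B3, B3–B4, B4–B5, B5–B6, B6–B7, B7–B8, B8–B9
Each bag holds 4 vertices, so the decomposition has width 3, which upper-bounds the treewidth. For the lower bound: the 4 vertex sets {c,g,h}, {j}, {f}, {b,d,k,l} are disjoint, each induces a connected subgraph, and every pair is joined by at least one edge of G. Contracting each set to a single vertex therefore yields K_{4} as a minor, and since treewidth is minor-monotone, tw(G) ≥ tw(K_{4}) = 3. Therefore the treewidth is 3.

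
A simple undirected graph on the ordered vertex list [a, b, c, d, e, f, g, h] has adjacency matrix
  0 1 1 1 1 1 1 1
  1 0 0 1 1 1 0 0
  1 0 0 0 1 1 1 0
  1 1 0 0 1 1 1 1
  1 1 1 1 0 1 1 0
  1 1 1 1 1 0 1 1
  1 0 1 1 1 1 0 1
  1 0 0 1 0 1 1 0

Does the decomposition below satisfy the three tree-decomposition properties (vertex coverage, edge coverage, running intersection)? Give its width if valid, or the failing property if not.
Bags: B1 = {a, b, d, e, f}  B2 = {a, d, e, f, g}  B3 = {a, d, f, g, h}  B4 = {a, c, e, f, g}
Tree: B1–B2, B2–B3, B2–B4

Yes; width 4.

Vertex coverage: the bags together contain {a, b, c, d, e, f, g, h}, the full vertex set. Edge coverage: each edge of G has both endpoints in at least one bag. Running intersection: for every vertex, the bags containing it form a connected subtree. All three properties hold, so this is a valid tree decomposition of width max|bag| − 1 = 4, and hence tw(G) ≤ 4.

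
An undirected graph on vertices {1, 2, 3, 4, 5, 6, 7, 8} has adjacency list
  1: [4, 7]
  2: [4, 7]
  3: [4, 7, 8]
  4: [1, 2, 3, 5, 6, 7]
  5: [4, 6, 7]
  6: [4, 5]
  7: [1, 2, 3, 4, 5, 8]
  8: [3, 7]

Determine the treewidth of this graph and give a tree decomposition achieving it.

The largest bag has 3 vertices, giving width 2; this decomposition certifies tw(G) ≤ 2. Conversely, {3, 7, 8} is a clique of size 3, and the vertices of any clique must share a bag in every tree decomposition; so some bag has ≥ 3 vertices and tw(G) ≥ 2. The upper and lower bounds meet at 2, so that is the treewidth.

Treewidth 2.
One such decomposition:
Bags: B1 = {4, 5, 6}  B2 = {4, 5, 7}  B3 = {3, 4, 7}  B4 = {2, 4, 7}  B5 = {1, 4, 7}  B6 = {3, 7, 8}
Tree: B1–B2, B2–B3, B3–B4, B3–B5, B3–B6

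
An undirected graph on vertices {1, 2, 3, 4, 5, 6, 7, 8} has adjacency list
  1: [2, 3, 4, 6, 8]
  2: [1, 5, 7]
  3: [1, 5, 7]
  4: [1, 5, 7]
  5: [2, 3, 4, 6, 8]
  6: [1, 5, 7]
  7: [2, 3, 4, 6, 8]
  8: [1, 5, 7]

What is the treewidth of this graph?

3

A width-3 tree decomposition is:
Bags: B1 = {1, 5, 7, 8}  B2 = {1, 4, 5, 7}  B3 = {1, 5, 6, 7}  B4 = {1, 3, 5, 7}  B5 = {1, 2, 5, 7}
Tree: B1–B2, B2–B3, B3–B4, B4–B5
Each bag holds 4 vertices, so the decomposition has width 3, which upper-bounds the treewidth. For the lower bound: the 4 vertex sets {5,8}, {1,4}, {7}, {6} are disjoint, each induces a connected subgraph, and every pair is joined by at least one edge of G. Contracting each set to a single vertex therefore yields K_{4} as a minor, and since treewidth is minor-monotone, tw(G) ≥ tw(K_{4}) = 3. The upper and lower bounds meet at 3, so that is the treewidth.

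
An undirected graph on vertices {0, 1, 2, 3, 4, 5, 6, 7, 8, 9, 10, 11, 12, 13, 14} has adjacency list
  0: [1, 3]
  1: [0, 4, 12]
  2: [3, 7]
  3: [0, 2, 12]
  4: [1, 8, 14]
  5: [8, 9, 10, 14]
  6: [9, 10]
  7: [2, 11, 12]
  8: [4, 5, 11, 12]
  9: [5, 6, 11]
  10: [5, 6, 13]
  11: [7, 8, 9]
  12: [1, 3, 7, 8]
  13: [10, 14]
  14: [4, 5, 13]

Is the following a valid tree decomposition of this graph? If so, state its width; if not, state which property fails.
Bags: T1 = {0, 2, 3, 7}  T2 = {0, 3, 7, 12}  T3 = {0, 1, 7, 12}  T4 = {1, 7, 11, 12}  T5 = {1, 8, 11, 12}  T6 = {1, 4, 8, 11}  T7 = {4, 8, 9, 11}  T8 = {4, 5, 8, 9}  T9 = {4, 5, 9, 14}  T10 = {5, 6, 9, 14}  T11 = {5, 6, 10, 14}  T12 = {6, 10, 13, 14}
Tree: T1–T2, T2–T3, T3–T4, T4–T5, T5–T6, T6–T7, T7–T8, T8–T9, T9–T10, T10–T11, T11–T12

Yes; width 3.

Every vertex of G appears in some bag (union = {0, 1, 2, 3, 4, 5, 6, 7, 8, 9, 10, 11, 12, 13, 14}); every edge is covered by a bag; and for each vertex v the set of bags containing v is connected in the bag tree. The decomposition is therefore valid. The largest bag has 4 vertices, so the width is 3.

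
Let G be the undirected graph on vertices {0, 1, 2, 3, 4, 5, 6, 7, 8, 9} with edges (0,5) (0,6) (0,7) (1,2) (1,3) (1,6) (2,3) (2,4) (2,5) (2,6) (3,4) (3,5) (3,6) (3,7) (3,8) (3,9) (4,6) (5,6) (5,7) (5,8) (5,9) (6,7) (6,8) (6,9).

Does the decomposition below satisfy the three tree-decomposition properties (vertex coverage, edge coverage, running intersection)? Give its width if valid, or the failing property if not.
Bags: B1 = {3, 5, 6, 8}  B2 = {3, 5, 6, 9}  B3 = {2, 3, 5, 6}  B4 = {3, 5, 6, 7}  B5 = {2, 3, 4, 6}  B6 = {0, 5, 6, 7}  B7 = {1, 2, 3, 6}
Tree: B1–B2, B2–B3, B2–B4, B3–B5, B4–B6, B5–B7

Yes; width 3.

Checking the three conditions: (i) the bags cover all of {0, 1, 2, 3, 4, 5, 6, 7, 8, 9}; (ii) for each edge, some bag contains both endpoints; (iii) the bags containing any fixed vertex form a subtree. All hold, so the decomposition is valid with width 4 − 1 = 3.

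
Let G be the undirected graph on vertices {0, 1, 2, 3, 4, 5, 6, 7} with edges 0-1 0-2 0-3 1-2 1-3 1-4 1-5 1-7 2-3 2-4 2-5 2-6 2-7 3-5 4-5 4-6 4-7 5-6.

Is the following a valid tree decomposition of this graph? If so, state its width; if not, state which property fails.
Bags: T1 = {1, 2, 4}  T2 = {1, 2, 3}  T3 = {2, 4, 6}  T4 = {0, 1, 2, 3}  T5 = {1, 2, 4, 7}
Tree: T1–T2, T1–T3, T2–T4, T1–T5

A tree decomposition must satisfy three properties: every vertex lies in some bag; for every edge, both endpoints lie together in some bag; and for every vertex, the bags containing it form a connected subtree. Here vertex 5 appears in no bag, so the decomposition is invalid.

No — vertex 5 appears in no bag.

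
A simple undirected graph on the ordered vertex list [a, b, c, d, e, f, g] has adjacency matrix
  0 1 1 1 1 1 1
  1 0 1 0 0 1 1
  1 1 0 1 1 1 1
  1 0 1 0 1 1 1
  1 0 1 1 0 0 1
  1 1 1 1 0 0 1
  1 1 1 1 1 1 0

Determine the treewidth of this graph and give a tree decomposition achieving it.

Each bag holds 5 vertices, so the decomposition has width 4, which upper-bounds the treewidth. On the other hand G contains the 5-clique {a, c, d, e, g}. A clique must lie in a single bag of any decomposition, so no decomposition can have width below 4. The upper and lower bounds meet at 4, so that is the treewidth.

Treewidth 4.
Bags: B1 = {a, c, d, f, g}  B2 = {a, b, c, f, g}  B3 = {a, c, d, e, g}
Tree: B1–B2, B1–B3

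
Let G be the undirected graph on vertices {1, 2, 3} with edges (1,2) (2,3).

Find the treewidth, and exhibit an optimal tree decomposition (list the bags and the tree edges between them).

Treewidth 1.
Bags: B1 = {1, 2}  B2 = {2, 3}
Tree: B1–B2

Every bag has size at most 2, so the width is 2 − 1 = 1 and tw(G) ≤ 1. Since G has at least one edge (e.g. 2–1), it is not an edgeless graph, so tw(G) ≥ 1. Combining the bounds, tw(G) = 1.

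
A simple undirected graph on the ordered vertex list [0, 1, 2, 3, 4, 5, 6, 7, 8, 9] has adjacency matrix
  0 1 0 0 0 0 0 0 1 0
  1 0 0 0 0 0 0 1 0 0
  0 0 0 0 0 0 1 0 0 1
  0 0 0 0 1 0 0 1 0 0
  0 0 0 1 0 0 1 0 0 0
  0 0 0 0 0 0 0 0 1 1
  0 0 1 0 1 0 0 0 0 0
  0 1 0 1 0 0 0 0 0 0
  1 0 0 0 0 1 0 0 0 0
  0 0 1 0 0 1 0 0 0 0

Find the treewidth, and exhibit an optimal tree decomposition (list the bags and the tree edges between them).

Each bag holds 3 vertices, so the decomposition has width 2, which upper-bounds the treewidth. The edges 4–3–7–1–0–8–5–9–2–6–4 form a cycle, so G is not a tree and its treewidth is at least 2. Combining the bounds, tw(G) = 2.

Treewidth 2.
Bags: B1 = {3, 4, 7}  B2 = {1, 4, 7}  B3 = {0, 1, 4}  B4 = {0, 4, 8}  B5 = {4, 5, 8}  B6 = {4, 5, 9}  B7 = {2, 4, 9}  B8 = {2, 4, 6}
Tree: B1–B2, B2–B3, B3–B4, B4–B5, B5–B6, B6–B7, B7–B8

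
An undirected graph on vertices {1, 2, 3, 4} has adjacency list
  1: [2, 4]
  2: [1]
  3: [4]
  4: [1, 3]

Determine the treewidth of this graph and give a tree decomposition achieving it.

The largest bag has 2 vertices, giving width 1; this decomposition certifies tw(G) ≤ 1. Any graph with an edge has treewidth ≥ 1, and G has the edge 3–4. Hence tw(G) = 1 exactly.

Treewidth 1.
Bags: B1 = {3, 4}  B2 = {1, 4}  B3 = {1, 2}
Tree: B1–B2, B2–B3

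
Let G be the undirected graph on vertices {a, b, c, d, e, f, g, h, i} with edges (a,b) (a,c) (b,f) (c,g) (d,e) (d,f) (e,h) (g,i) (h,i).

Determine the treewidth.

A width-2 tree decomposition is:
Bags: B1 = {g, h, i}  B2 = {e, g, h}  B3 = {d, e, g}  B4 = {d, f, g}  B5 = {b, f, g}  B6 = {a, b, g}  B7 = {a, c, g}
Tree: B1–B2, B2–B3, B3–B4, B4–B5, B5–B6, B6–B7
Every bag has size at most 3, so the width is 3 − 1 = 2 and tw(G) ≤ 2. Since g–i–h–e–d–f–b–a–c–g is a cycle in G, G is not acyclic. Forests are exactly the graphs of treewidth ≤ 1, so tw(G) ≥ 2. Combining the bounds, tw(G) = 2.

2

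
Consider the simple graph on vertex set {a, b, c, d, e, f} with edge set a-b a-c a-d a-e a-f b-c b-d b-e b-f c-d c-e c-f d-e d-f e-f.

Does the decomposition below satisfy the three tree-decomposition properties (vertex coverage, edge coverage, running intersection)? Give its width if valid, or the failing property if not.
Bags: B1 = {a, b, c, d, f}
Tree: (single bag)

A tree decomposition must satisfy three properties: every vertex lies in some bag; for every edge, both endpoints lie together in some bag; and for every vertex, the bags containing it form a connected subtree. Here vertex e appears in no bag, so the decomposition is invalid.

No — vertex e appears in no bag.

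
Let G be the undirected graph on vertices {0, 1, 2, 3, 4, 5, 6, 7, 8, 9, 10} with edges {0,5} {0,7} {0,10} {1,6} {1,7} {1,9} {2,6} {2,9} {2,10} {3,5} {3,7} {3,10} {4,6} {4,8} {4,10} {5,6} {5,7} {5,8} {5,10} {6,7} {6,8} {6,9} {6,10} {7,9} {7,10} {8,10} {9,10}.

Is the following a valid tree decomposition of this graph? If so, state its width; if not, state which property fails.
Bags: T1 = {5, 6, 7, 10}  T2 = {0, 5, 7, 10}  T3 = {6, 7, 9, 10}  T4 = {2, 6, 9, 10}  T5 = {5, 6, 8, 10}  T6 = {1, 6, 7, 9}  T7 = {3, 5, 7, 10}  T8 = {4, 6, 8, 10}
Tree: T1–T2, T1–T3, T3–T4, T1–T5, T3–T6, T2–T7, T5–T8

Every vertex of G appears in some bag (union = {0, 1, 2, 3, 4, 5, 6, 7, 8, 9, 10}); every edge is covered by a bag; and for each vertex v the set of bags containing v is connected in the bag tree. The decomposition is therefore valid. The largest bag has 4 vertices, so the width is 3.

Yes; width 3.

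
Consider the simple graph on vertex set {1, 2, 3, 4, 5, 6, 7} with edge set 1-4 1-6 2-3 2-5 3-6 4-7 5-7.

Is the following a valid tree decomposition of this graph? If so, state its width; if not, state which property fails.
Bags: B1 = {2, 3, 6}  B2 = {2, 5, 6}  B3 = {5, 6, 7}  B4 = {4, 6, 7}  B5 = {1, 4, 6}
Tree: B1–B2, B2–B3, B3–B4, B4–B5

Vertex coverage: the bags together contain {1, 2, 3, 4, 5, 6, 7}, the full vertex set. Edge coverage: each edge of G has both endpoints in at least one bag. Running intersection: for every vertex, the bags containing it form a connected subtree. All three properties hold, so this is a valid tree decomposition of width max|bag| − 1 = 2, and hence tw(G) ≤ 2.

Yes; width 2.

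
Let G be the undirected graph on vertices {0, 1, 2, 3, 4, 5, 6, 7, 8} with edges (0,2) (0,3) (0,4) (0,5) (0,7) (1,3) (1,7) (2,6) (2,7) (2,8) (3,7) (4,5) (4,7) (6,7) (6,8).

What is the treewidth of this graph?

2

A width-2 tree decomposition is:
Bags: B1 = {0, 2, 7}  B2 = {0, 4, 7}  B3 = {0, 3, 7}  B4 = {2, 6, 7}  B5 = {1, 3, 7}  B6 = {2, 6, 8}  B7 = {0, 4, 5}
Tree: B1–B2, B1–B3, B1–B4, B3–B5, B4–B6, B2–B7
Every bag has size at most 3, so the width is 3 − 1 = 2 and tw(G) ≤ 2. Conversely, {2, 6, 8} is a clique of size 3, and the vertices of any clique must share a bag in every tree decomposition; so some bag has ≥ 3 vertices and tw(G) ≥ 2. The upper and lower bounds meet at 2, so that is the treewidth.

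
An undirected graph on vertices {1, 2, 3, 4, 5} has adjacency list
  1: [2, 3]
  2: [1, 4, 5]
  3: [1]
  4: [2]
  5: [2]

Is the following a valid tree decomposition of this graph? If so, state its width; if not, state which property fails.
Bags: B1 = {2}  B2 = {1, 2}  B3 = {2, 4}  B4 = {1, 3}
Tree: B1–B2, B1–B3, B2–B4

No — vertex 5 appears in no bag.

A tree decomposition must satisfy three properties: every vertex lies in some bag; for every edge, both endpoints lie together in some bag; and for every vertex, the bags containing it form a connected subtree. Here vertex 5 appears in no bag, so the decomposition is invalid.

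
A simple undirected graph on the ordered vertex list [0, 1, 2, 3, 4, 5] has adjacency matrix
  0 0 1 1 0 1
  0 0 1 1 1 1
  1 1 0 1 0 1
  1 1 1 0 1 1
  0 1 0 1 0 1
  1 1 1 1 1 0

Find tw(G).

3

A width-3 tree decomposition is:
Bags: B1 = {1, 2, 3, 5}  B2 = {0, 2, 3, 5}  B3 = {1, 3, 4, 5}
Tree: B1–B2, B1–B3
Each bag holds 4 vertices, so the decomposition has width 3, which upper-bounds the treewidth. On the other hand G contains the 4-clique {0, 2, 3, 5}. A clique must lie in a single bag of any decomposition, so no decomposition can have width below 3. Hence tw(G) = 3 exactly.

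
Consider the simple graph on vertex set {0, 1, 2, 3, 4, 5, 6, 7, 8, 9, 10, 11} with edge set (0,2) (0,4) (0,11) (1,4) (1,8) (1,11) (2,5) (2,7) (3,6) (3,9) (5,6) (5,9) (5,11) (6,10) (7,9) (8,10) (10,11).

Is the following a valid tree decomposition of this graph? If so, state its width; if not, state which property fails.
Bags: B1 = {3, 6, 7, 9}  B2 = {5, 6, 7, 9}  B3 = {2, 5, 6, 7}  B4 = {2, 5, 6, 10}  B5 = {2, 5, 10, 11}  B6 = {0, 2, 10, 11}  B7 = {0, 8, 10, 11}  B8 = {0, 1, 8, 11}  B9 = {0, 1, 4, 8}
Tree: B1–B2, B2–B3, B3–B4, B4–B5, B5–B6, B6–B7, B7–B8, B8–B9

Yes; width 3.

Vertex coverage: the bags together contain {0, 1, 2, 3, 4, 5, 6, 7, 8, 9, 10, 11}, the full vertex set. Edge coverage: each edge of G has both endpoints in at least one bag. Running intersection: for every vertex, the bags containing it form a connected subtree. All three properties hold, so this is a valid tree decomposition of width max|bag| − 1 = 3, and hence tw(G) ≤ 3.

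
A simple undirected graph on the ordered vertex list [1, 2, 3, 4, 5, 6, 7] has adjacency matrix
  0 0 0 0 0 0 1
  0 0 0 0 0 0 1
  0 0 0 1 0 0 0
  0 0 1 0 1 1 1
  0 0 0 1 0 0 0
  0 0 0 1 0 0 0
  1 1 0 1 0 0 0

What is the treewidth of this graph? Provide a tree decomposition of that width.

The largest bag has 2 vertices, giving width 1; this decomposition certifies tw(G) ≤ 1. G has an edge, so its treewidth is at least 1. Hence tw(G) = 1 exactly.

Treewidth 1.
One optimal decomposition is:
Bags: B1 = {4, 7}  B2 = {3, 4}  B3 = {2, 7}  B4 = {4, 5}  B5 = {1, 7}  B6 = {4, 6}
Tree: B1–B2, B1–B3, B1–B4, B3–B5, B2–B6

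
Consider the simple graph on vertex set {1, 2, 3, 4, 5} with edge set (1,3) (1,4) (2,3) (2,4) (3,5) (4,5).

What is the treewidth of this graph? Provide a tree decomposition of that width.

Treewidth 2.
Bags: B1 = {2, 3, 4}  B2 = {3, 4, 5}  B3 = {1, 3, 4}
Tree: B1–B2, B2–B3

The largest bag has 3 vertices, giving width 2; this decomposition certifies tw(G) ≤ 2. The edges 3–2–4–5–3 form a cycle, so G is not a tree and its treewidth is at least 2. The upper and lower bounds meet at 2, so that is the treewidth.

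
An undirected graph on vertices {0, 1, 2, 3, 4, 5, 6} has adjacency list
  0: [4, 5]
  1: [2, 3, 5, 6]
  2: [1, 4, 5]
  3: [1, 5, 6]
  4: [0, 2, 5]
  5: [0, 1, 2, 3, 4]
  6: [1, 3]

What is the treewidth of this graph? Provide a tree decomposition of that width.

Each bag holds 3 vertices, so the decomposition has width 2, which upper-bounds the treewidth. For the lower bound, the 3 vertices {0, 4, 5} are pairwise adjacent, and any tree decomposition puts a clique entirely inside one bag — forcing width ≥ 2. Combining the bounds, tw(G) = 2.

Treewidth 2.
Bags: B1 = {2, 4, 5}  B2 = {1, 2, 5}  B3 = {1, 3, 5}  B4 = {0, 4, 5}  B5 = {1, 3, 6}
Tree: B1–B2, B2–B3, B1–B4, B3–B5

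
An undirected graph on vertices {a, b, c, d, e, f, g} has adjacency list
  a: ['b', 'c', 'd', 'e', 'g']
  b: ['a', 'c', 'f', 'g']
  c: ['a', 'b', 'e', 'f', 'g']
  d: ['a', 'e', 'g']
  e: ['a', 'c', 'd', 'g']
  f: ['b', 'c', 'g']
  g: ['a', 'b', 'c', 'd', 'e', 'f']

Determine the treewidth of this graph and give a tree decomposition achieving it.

The largest bag has 4 vertices, giving width 3; this decomposition certifies tw(G) ≤ 3. For the lower bound, the 4 vertices {a, d, e, g} are pairwise adjacent, and any tree decomposition puts a clique entirely inside one bag — forcing width ≥ 3. Therefore the treewidth is 3.

Treewidth 3.
Bags: B1 = {a, b, c, g}  B2 = {a, c, e, g}  B3 = {b, c, f, g}  B4 = {a, d, e, g}
Tree: B1–B2, B1–B3, B2–B4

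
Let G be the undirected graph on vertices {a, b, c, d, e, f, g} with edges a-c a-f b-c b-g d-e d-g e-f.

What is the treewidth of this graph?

A width-2 tree decomposition is:
Bags: B1 = {b, c, g}  B2 = {a, c, g}  B3 = {a, f, g}  B4 = {e, f, g}  B5 = {d, e, g}
Tree: B1–B2, B2–B3, B3–B4, B4–B5
Each bag holds 3 vertices, so the decomposition has width 2, which upper-bounds the treewidth. Since g–b–c–a–f–e–d–g is a cycle in G, G is not acyclic. Forests are exactly the graphs of treewidth ≤ 1, so tw(G) ≥ 2. The upper and lower bounds meet at 2, so that is the treewidth.

2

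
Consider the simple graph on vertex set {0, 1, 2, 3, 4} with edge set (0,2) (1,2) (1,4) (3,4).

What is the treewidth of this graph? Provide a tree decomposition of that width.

Each bag holds 2 vertices, so the decomposition has width 1, which upper-bounds the treewidth. Since G has at least one edge (e.g. 0–2), it is not an edgeless graph, so tw(G) ≥ 1. Hence tw(G) = 1 exactly.

Treewidth 1.
One optimal decomposition is:
Bags: B1 = {0, 2}  B2 = {1, 2}  B3 = {1, 4}  B4 = {3, 4}
Tree: B1–B2, B2–B3, B3–B4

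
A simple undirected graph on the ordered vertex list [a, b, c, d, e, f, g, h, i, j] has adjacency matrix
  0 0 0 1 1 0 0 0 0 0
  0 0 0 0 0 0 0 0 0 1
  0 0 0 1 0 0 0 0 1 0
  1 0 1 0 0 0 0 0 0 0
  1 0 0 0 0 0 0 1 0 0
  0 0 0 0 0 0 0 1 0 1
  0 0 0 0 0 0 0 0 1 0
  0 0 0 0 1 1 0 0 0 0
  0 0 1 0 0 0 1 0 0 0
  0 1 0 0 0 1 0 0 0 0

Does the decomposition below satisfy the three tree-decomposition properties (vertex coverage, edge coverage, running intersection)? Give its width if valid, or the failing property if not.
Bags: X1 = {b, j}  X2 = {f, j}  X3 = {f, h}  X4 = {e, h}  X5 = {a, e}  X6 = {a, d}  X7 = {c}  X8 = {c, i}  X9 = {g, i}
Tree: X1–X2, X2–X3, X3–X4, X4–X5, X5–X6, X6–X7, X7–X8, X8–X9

No — edge (d,c) lies in no bag.

A tree decomposition must satisfy three properties: every vertex lies in some bag; for every edge, both endpoints lie together in some bag; and for every vertex, the bags containing it form a connected subtree. Here edge (d,c) lies in no bag, so the decomposition is invalid.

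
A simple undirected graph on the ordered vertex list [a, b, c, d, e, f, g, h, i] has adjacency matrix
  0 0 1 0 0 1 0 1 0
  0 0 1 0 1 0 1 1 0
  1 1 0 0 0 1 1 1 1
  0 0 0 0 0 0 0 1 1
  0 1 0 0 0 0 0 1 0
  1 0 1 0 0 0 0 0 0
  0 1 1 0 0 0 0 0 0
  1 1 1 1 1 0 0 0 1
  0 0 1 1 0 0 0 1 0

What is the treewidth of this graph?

2

A width-2 tree decomposition is:
Bags: B1 = {b, c, h}  B2 = {b, e, h}  B3 = {a, c, h}  B4 = {b, c, g}  B5 = {c, h, i}  B6 = {d, h, i}  B7 = {a, c, f}
Tree: B1–B2, B1–B3, B1–B4, B1–B5, B5–B6, B3–B7
Each bag holds 3 vertices, so the decomposition has width 2, which upper-bounds the treewidth. Conversely, {b, c, g} is a clique of size 3, and the vertices of any clique must share a bag in every tree decomposition; so some bag has ≥ 3 vertices and tw(G) ≥ 2. Hence tw(G) = 2 exactly.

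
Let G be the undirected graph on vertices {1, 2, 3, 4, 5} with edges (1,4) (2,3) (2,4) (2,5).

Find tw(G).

A width-1 tree decomposition is:
Bags: B1 = {2, 4}  B2 = {1, 4}  B3 = {2, 5}  B4 = {2, 3}
Tree: B1–B2, B1–B3, B1–B4
The largest bag has 2 vertices, giving width 1; this decomposition certifies tw(G) ≤ 1. Any graph with an edge has treewidth ≥ 1, and G has the edge 4–2. Therefore the treewidth is 1.

1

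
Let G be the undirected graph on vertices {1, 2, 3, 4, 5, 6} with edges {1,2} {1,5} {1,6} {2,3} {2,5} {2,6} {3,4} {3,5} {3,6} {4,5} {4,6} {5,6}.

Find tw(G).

3

A width-3 tree decomposition is:
Bags: B1 = {2, 3, 5, 6}  B2 = {3, 4, 5, 6}  B3 = {1, 2, 5, 6}
Tree: B1–B2, B1–B3
Every bag has size at most 4, so the width is 4 − 1 = 3 and tw(G) ≤ 3. For the lower bound, the 4 vertices {1, 2, 5, 6} are pairwise adjacent, and any tree decomposition puts a clique entirely inside one bag — forcing width ≥ 3. The upper and lower bounds meet at 3, so that is the treewidth.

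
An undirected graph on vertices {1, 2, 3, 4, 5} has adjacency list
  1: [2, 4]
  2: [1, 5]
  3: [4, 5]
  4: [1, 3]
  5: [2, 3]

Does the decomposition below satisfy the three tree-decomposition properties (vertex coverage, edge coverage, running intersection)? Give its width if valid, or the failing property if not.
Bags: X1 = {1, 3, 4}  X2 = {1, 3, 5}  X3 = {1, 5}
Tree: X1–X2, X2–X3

A tree decomposition must satisfy three properties: every vertex lies in some bag; for every edge, both endpoints lie together in some bag; and for every vertex, the bags containing it form a connected subtree. Here vertex 2 appears in no bag, so the decomposition is invalid.

No — vertex 2 appears in no bag.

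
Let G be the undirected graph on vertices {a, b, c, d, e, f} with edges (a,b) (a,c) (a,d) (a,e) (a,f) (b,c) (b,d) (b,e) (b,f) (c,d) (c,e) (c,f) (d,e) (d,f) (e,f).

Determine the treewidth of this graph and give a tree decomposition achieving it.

Treewidth 5.
One such decomposition:
Bags: B1 = {a, b, c, d, e, f}
Tree: (single bag)

With just one bag of size 6, the width is 6 − 1 = 5, so tw(G) ≤ 5. On the other hand G contains the 6-clique {a, b, c, d, e, f}. A clique must lie in a single bag of any decomposition, so no decomposition can have width below 5. Combining the bounds, tw(G) = 5.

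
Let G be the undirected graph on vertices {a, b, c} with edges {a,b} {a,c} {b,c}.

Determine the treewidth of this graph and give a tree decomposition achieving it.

Treewidth 2.
One such decomposition:
Bags: B1 = {a, b, c}
Tree: (single bag)

With just one bag of size 3, the width is 3 − 1 = 2, so tw(G) ≤ 2. Conversely, {a, b, c} is a clique of size 3, and the vertices of any clique must share a bag in every tree decomposition; so some bag has ≥ 3 vertices and tw(G) ≥ 2. The upper and lower bounds meet at 2, so that is the treewidth.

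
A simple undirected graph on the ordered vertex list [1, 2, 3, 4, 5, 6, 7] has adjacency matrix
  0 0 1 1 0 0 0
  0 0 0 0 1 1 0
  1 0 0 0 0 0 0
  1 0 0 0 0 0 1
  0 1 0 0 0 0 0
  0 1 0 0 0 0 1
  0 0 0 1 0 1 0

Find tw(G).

A width-1 tree decomposition is:
Bags: B1 = {1, 3}  B2 = {1, 4}  B3 = {4, 7}  B4 = {6, 7}  B5 = {2, 6}  B6 = {2, 5}
Tree: B1–B2, B2–B3, B3–B4, B4–B5, B5–B6
The largest bag has 2 vertices, giving width 1; this decomposition certifies tw(G) ≤ 1. Any graph with an edge has treewidth ≥ 1, and G has the edge 3–1. Therefore the treewidth is 1.

1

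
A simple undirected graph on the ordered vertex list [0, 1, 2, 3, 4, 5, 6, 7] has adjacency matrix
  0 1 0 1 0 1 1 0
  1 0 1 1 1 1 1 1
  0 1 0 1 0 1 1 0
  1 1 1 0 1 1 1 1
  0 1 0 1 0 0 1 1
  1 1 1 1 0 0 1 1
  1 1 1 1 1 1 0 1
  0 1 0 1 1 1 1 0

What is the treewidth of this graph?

4

A width-4 tree decomposition is:
Bags: B1 = {1, 3, 4, 6, 7}  B2 = {1, 3, 5, 6, 7}  B3 = {1, 2, 3, 5, 6}  B4 = {0, 1, 3, 5, 6}
Tree: B1–B2, B2–B3, B2–B4
Each bag holds 5 vertices, so the decomposition has width 4, which upper-bounds the treewidth. Conversely, {1, 3, 4, 6, 7} is a clique of size 5, and the vertices of any clique must share a bag in every tree decomposition; so some bag has ≥ 5 vertices and tw(G) ≥ 4. Therefore the treewidth is 4.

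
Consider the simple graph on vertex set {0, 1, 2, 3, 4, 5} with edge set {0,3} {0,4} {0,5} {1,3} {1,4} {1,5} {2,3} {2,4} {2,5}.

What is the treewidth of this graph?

A width-3 tree decomposition is:
Bags: B1 = {2, 3, 4, 5}  B2 = {0, 3, 4, 5}  B3 = {1, 3, 4, 5}
Tree: B1–B2, B2–B3
Every bag has size at most 4, so the width is 4 − 1 = 3 and tw(G) ≤ 3. For the lower bound: the 4 vertex sets {2,5}, {0,4}, {3}, {1} are disjoint, each induces a connected subgraph, and every pair is joined by at least one edge of G. Contracting each set to a single vertex therefore yields K_{4} as a minor, and since treewidth is minor-monotone, tw(G) ≥ tw(K_{4}) = 3. The upper and lower bounds meet at 3, so that is the treewidth.

3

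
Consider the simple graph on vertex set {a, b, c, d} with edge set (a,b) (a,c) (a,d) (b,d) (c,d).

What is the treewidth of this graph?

2

A width-2 tree decomposition is:
Bags: B1 = {a, b, d}  B2 = {a, c, d}
Tree: B1–B2
Each bag holds 3 vertices, so the decomposition has width 2, which upper-bounds the treewidth. Conversely, {a, c, d} is a clique of size 3, and the vertices of any clique must share a bag in every tree decomposition; so some bag has ≥ 3 vertices and tw(G) ≥ 2. The upper and lower bounds meet at 2, so that is the treewidth.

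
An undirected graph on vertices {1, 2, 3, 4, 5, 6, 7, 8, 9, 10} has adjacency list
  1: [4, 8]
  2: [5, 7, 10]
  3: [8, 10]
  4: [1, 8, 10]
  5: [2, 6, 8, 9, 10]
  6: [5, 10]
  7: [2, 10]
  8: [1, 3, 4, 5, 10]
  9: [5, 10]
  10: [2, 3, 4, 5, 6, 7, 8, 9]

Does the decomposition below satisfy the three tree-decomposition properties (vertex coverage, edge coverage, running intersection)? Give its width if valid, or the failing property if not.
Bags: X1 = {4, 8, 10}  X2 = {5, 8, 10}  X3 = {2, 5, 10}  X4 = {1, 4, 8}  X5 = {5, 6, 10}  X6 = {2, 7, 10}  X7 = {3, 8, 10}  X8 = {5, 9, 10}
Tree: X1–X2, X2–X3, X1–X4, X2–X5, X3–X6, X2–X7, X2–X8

Yes; width 2.

Checking the three conditions: (i) the bags cover all of {1, 2, 3, 4, 5, 6, 7, 8, 9, 10}; (ii) for each edge, some bag contains both endpoints; (iii) the bags containing any fixed vertex form a subtree. All hold, so the decomposition is valid with width 3 − 1 = 2.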